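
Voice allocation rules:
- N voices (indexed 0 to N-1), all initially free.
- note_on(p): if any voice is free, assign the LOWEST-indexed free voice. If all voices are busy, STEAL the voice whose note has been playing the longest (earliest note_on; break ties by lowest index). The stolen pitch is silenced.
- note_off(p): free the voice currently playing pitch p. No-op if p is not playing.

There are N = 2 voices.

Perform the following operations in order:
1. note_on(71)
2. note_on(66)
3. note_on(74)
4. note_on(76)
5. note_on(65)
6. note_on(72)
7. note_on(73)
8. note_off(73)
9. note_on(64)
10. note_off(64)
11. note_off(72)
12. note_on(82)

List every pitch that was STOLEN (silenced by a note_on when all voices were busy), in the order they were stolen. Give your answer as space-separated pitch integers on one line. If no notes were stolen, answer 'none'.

Op 1: note_on(71): voice 0 is free -> assigned | voices=[71 -]
Op 2: note_on(66): voice 1 is free -> assigned | voices=[71 66]
Op 3: note_on(74): all voices busy, STEAL voice 0 (pitch 71, oldest) -> assign | voices=[74 66]
Op 4: note_on(76): all voices busy, STEAL voice 1 (pitch 66, oldest) -> assign | voices=[74 76]
Op 5: note_on(65): all voices busy, STEAL voice 0 (pitch 74, oldest) -> assign | voices=[65 76]
Op 6: note_on(72): all voices busy, STEAL voice 1 (pitch 76, oldest) -> assign | voices=[65 72]
Op 7: note_on(73): all voices busy, STEAL voice 0 (pitch 65, oldest) -> assign | voices=[73 72]
Op 8: note_off(73): free voice 0 | voices=[- 72]
Op 9: note_on(64): voice 0 is free -> assigned | voices=[64 72]
Op 10: note_off(64): free voice 0 | voices=[- 72]
Op 11: note_off(72): free voice 1 | voices=[- -]
Op 12: note_on(82): voice 0 is free -> assigned | voices=[82 -]

Answer: 71 66 74 76 65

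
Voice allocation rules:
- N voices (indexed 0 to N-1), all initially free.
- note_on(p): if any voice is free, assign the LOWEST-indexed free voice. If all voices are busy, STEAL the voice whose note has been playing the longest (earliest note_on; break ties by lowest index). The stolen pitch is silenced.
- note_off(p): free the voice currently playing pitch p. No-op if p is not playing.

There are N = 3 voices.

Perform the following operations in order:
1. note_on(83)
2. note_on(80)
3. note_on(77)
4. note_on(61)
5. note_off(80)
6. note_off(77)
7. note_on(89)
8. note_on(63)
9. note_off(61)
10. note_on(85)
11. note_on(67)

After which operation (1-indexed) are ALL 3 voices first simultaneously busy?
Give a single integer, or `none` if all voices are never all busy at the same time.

Answer: 3

Derivation:
Op 1: note_on(83): voice 0 is free -> assigned | voices=[83 - -]
Op 2: note_on(80): voice 1 is free -> assigned | voices=[83 80 -]
Op 3: note_on(77): voice 2 is free -> assigned | voices=[83 80 77]
Op 4: note_on(61): all voices busy, STEAL voice 0 (pitch 83, oldest) -> assign | voices=[61 80 77]
Op 5: note_off(80): free voice 1 | voices=[61 - 77]
Op 6: note_off(77): free voice 2 | voices=[61 - -]
Op 7: note_on(89): voice 1 is free -> assigned | voices=[61 89 -]
Op 8: note_on(63): voice 2 is free -> assigned | voices=[61 89 63]
Op 9: note_off(61): free voice 0 | voices=[- 89 63]
Op 10: note_on(85): voice 0 is free -> assigned | voices=[85 89 63]
Op 11: note_on(67): all voices busy, STEAL voice 1 (pitch 89, oldest) -> assign | voices=[85 67 63]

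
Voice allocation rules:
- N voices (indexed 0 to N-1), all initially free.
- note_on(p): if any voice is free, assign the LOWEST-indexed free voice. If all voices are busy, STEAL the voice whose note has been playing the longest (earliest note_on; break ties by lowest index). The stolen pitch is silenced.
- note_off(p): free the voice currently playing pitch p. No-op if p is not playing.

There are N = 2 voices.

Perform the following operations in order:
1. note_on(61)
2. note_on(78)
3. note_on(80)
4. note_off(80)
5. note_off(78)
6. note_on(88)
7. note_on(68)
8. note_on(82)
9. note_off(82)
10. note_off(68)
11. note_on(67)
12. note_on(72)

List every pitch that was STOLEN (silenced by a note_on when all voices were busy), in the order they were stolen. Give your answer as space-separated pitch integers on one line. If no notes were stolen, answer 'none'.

Op 1: note_on(61): voice 0 is free -> assigned | voices=[61 -]
Op 2: note_on(78): voice 1 is free -> assigned | voices=[61 78]
Op 3: note_on(80): all voices busy, STEAL voice 0 (pitch 61, oldest) -> assign | voices=[80 78]
Op 4: note_off(80): free voice 0 | voices=[- 78]
Op 5: note_off(78): free voice 1 | voices=[- -]
Op 6: note_on(88): voice 0 is free -> assigned | voices=[88 -]
Op 7: note_on(68): voice 1 is free -> assigned | voices=[88 68]
Op 8: note_on(82): all voices busy, STEAL voice 0 (pitch 88, oldest) -> assign | voices=[82 68]
Op 9: note_off(82): free voice 0 | voices=[- 68]
Op 10: note_off(68): free voice 1 | voices=[- -]
Op 11: note_on(67): voice 0 is free -> assigned | voices=[67 -]
Op 12: note_on(72): voice 1 is free -> assigned | voices=[67 72]

Answer: 61 88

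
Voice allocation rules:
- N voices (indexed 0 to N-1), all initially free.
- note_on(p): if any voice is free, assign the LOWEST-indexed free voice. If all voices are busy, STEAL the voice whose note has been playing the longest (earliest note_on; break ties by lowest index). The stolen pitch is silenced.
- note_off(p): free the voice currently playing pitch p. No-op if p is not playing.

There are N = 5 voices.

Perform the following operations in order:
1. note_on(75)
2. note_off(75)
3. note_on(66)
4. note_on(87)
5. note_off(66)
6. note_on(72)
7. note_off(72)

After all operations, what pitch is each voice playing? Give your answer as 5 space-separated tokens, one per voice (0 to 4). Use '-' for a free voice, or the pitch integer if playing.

Op 1: note_on(75): voice 0 is free -> assigned | voices=[75 - - - -]
Op 2: note_off(75): free voice 0 | voices=[- - - - -]
Op 3: note_on(66): voice 0 is free -> assigned | voices=[66 - - - -]
Op 4: note_on(87): voice 1 is free -> assigned | voices=[66 87 - - -]
Op 5: note_off(66): free voice 0 | voices=[- 87 - - -]
Op 6: note_on(72): voice 0 is free -> assigned | voices=[72 87 - - -]
Op 7: note_off(72): free voice 0 | voices=[- 87 - - -]

Answer: - 87 - - -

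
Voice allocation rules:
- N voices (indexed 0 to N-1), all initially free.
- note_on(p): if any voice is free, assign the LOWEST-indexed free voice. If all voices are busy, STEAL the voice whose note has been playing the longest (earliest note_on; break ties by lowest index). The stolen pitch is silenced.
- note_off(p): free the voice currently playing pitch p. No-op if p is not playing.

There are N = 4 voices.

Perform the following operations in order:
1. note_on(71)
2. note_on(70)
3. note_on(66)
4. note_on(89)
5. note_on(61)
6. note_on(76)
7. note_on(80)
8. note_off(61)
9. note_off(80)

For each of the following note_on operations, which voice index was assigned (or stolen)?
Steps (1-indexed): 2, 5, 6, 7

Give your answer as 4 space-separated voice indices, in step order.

Answer: 1 0 1 2

Derivation:
Op 1: note_on(71): voice 0 is free -> assigned | voices=[71 - - -]
Op 2: note_on(70): voice 1 is free -> assigned | voices=[71 70 - -]
Op 3: note_on(66): voice 2 is free -> assigned | voices=[71 70 66 -]
Op 4: note_on(89): voice 3 is free -> assigned | voices=[71 70 66 89]
Op 5: note_on(61): all voices busy, STEAL voice 0 (pitch 71, oldest) -> assign | voices=[61 70 66 89]
Op 6: note_on(76): all voices busy, STEAL voice 1 (pitch 70, oldest) -> assign | voices=[61 76 66 89]
Op 7: note_on(80): all voices busy, STEAL voice 2 (pitch 66, oldest) -> assign | voices=[61 76 80 89]
Op 8: note_off(61): free voice 0 | voices=[- 76 80 89]
Op 9: note_off(80): free voice 2 | voices=[- 76 - 89]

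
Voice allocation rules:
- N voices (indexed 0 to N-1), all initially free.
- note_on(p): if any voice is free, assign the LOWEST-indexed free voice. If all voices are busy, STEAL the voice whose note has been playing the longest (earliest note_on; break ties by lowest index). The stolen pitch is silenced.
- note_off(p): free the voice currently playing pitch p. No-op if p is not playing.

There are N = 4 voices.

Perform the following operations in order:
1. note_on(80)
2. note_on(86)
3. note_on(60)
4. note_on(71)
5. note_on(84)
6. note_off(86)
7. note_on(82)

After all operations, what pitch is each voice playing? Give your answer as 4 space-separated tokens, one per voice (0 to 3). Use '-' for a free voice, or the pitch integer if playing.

Op 1: note_on(80): voice 0 is free -> assigned | voices=[80 - - -]
Op 2: note_on(86): voice 1 is free -> assigned | voices=[80 86 - -]
Op 3: note_on(60): voice 2 is free -> assigned | voices=[80 86 60 -]
Op 4: note_on(71): voice 3 is free -> assigned | voices=[80 86 60 71]
Op 5: note_on(84): all voices busy, STEAL voice 0 (pitch 80, oldest) -> assign | voices=[84 86 60 71]
Op 6: note_off(86): free voice 1 | voices=[84 - 60 71]
Op 7: note_on(82): voice 1 is free -> assigned | voices=[84 82 60 71]

Answer: 84 82 60 71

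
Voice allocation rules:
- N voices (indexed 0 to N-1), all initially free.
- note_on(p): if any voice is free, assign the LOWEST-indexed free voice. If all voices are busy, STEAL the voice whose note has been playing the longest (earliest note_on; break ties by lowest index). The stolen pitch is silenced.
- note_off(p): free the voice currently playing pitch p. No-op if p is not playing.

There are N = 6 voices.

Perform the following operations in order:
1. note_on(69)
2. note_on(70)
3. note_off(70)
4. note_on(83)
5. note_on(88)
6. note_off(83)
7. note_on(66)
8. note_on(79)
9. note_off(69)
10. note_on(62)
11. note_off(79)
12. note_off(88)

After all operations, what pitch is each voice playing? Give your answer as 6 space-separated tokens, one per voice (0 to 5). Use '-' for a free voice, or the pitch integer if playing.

Answer: 62 66 - - - -

Derivation:
Op 1: note_on(69): voice 0 is free -> assigned | voices=[69 - - - - -]
Op 2: note_on(70): voice 1 is free -> assigned | voices=[69 70 - - - -]
Op 3: note_off(70): free voice 1 | voices=[69 - - - - -]
Op 4: note_on(83): voice 1 is free -> assigned | voices=[69 83 - - - -]
Op 5: note_on(88): voice 2 is free -> assigned | voices=[69 83 88 - - -]
Op 6: note_off(83): free voice 1 | voices=[69 - 88 - - -]
Op 7: note_on(66): voice 1 is free -> assigned | voices=[69 66 88 - - -]
Op 8: note_on(79): voice 3 is free -> assigned | voices=[69 66 88 79 - -]
Op 9: note_off(69): free voice 0 | voices=[- 66 88 79 - -]
Op 10: note_on(62): voice 0 is free -> assigned | voices=[62 66 88 79 - -]
Op 11: note_off(79): free voice 3 | voices=[62 66 88 - - -]
Op 12: note_off(88): free voice 2 | voices=[62 66 - - - -]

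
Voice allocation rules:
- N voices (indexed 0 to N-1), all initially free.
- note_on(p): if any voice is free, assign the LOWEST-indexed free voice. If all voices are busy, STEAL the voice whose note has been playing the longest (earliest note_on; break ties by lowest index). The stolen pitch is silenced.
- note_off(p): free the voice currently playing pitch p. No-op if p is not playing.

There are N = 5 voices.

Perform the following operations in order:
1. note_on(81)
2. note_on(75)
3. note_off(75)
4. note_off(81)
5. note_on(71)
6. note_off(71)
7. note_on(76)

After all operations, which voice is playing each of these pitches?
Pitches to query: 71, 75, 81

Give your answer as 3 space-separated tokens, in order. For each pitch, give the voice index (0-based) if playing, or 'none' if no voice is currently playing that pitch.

Answer: none none none

Derivation:
Op 1: note_on(81): voice 0 is free -> assigned | voices=[81 - - - -]
Op 2: note_on(75): voice 1 is free -> assigned | voices=[81 75 - - -]
Op 3: note_off(75): free voice 1 | voices=[81 - - - -]
Op 4: note_off(81): free voice 0 | voices=[- - - - -]
Op 5: note_on(71): voice 0 is free -> assigned | voices=[71 - - - -]
Op 6: note_off(71): free voice 0 | voices=[- - - - -]
Op 7: note_on(76): voice 0 is free -> assigned | voices=[76 - - - -]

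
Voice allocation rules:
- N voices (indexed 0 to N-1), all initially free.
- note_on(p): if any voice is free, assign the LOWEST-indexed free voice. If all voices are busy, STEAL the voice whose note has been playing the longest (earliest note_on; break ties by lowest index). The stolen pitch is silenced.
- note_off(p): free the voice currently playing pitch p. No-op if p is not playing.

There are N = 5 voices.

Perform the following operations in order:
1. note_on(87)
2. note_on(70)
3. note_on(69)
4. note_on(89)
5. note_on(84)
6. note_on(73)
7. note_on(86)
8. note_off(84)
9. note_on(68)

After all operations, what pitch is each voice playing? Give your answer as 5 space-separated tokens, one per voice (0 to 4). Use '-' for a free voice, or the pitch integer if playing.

Op 1: note_on(87): voice 0 is free -> assigned | voices=[87 - - - -]
Op 2: note_on(70): voice 1 is free -> assigned | voices=[87 70 - - -]
Op 3: note_on(69): voice 2 is free -> assigned | voices=[87 70 69 - -]
Op 4: note_on(89): voice 3 is free -> assigned | voices=[87 70 69 89 -]
Op 5: note_on(84): voice 4 is free -> assigned | voices=[87 70 69 89 84]
Op 6: note_on(73): all voices busy, STEAL voice 0 (pitch 87, oldest) -> assign | voices=[73 70 69 89 84]
Op 7: note_on(86): all voices busy, STEAL voice 1 (pitch 70, oldest) -> assign | voices=[73 86 69 89 84]
Op 8: note_off(84): free voice 4 | voices=[73 86 69 89 -]
Op 9: note_on(68): voice 4 is free -> assigned | voices=[73 86 69 89 68]

Answer: 73 86 69 89 68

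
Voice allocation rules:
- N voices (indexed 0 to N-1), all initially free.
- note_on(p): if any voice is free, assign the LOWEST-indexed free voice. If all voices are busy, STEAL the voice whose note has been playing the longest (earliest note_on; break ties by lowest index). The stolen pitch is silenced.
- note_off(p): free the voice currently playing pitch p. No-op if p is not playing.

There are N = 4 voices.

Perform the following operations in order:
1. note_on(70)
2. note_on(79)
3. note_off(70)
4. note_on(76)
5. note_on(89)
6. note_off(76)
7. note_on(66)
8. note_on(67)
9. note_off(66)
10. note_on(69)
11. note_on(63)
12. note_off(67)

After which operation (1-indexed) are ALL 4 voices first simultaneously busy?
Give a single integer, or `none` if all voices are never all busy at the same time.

Op 1: note_on(70): voice 0 is free -> assigned | voices=[70 - - -]
Op 2: note_on(79): voice 1 is free -> assigned | voices=[70 79 - -]
Op 3: note_off(70): free voice 0 | voices=[- 79 - -]
Op 4: note_on(76): voice 0 is free -> assigned | voices=[76 79 - -]
Op 5: note_on(89): voice 2 is free -> assigned | voices=[76 79 89 -]
Op 6: note_off(76): free voice 0 | voices=[- 79 89 -]
Op 7: note_on(66): voice 0 is free -> assigned | voices=[66 79 89 -]
Op 8: note_on(67): voice 3 is free -> assigned | voices=[66 79 89 67]
Op 9: note_off(66): free voice 0 | voices=[- 79 89 67]
Op 10: note_on(69): voice 0 is free -> assigned | voices=[69 79 89 67]
Op 11: note_on(63): all voices busy, STEAL voice 1 (pitch 79, oldest) -> assign | voices=[69 63 89 67]
Op 12: note_off(67): free voice 3 | voices=[69 63 89 -]

Answer: 8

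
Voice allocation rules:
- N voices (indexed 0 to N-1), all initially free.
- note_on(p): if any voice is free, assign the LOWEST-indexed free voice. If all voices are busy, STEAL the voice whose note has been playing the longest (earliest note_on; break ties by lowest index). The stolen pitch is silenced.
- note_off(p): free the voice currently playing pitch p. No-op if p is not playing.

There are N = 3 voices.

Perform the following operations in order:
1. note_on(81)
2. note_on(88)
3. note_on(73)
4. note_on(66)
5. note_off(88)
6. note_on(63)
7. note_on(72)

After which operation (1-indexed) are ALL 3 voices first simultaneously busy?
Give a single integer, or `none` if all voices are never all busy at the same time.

Answer: 3

Derivation:
Op 1: note_on(81): voice 0 is free -> assigned | voices=[81 - -]
Op 2: note_on(88): voice 1 is free -> assigned | voices=[81 88 -]
Op 3: note_on(73): voice 2 is free -> assigned | voices=[81 88 73]
Op 4: note_on(66): all voices busy, STEAL voice 0 (pitch 81, oldest) -> assign | voices=[66 88 73]
Op 5: note_off(88): free voice 1 | voices=[66 - 73]
Op 6: note_on(63): voice 1 is free -> assigned | voices=[66 63 73]
Op 7: note_on(72): all voices busy, STEAL voice 2 (pitch 73, oldest) -> assign | voices=[66 63 72]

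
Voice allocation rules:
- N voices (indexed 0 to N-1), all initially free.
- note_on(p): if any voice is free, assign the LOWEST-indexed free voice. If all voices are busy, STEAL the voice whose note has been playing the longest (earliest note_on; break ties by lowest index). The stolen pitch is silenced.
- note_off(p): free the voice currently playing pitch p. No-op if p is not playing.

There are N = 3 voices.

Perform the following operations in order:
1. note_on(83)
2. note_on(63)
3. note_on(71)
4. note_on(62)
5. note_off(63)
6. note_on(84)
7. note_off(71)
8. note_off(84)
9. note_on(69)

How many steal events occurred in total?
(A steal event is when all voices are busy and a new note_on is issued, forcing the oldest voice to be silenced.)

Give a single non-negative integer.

Op 1: note_on(83): voice 0 is free -> assigned | voices=[83 - -]
Op 2: note_on(63): voice 1 is free -> assigned | voices=[83 63 -]
Op 3: note_on(71): voice 2 is free -> assigned | voices=[83 63 71]
Op 4: note_on(62): all voices busy, STEAL voice 0 (pitch 83, oldest) -> assign | voices=[62 63 71]
Op 5: note_off(63): free voice 1 | voices=[62 - 71]
Op 6: note_on(84): voice 1 is free -> assigned | voices=[62 84 71]
Op 7: note_off(71): free voice 2 | voices=[62 84 -]
Op 8: note_off(84): free voice 1 | voices=[62 - -]
Op 9: note_on(69): voice 1 is free -> assigned | voices=[62 69 -]

Answer: 1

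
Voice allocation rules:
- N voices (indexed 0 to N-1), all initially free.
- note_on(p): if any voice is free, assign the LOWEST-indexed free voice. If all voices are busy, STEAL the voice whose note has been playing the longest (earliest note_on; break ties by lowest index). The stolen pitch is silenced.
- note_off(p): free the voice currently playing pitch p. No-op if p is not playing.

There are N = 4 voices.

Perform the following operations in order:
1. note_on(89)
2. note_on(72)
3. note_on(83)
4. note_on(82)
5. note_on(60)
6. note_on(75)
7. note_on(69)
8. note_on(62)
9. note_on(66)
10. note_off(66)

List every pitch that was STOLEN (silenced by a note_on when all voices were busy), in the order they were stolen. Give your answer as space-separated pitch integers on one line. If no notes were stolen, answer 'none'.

Op 1: note_on(89): voice 0 is free -> assigned | voices=[89 - - -]
Op 2: note_on(72): voice 1 is free -> assigned | voices=[89 72 - -]
Op 3: note_on(83): voice 2 is free -> assigned | voices=[89 72 83 -]
Op 4: note_on(82): voice 3 is free -> assigned | voices=[89 72 83 82]
Op 5: note_on(60): all voices busy, STEAL voice 0 (pitch 89, oldest) -> assign | voices=[60 72 83 82]
Op 6: note_on(75): all voices busy, STEAL voice 1 (pitch 72, oldest) -> assign | voices=[60 75 83 82]
Op 7: note_on(69): all voices busy, STEAL voice 2 (pitch 83, oldest) -> assign | voices=[60 75 69 82]
Op 8: note_on(62): all voices busy, STEAL voice 3 (pitch 82, oldest) -> assign | voices=[60 75 69 62]
Op 9: note_on(66): all voices busy, STEAL voice 0 (pitch 60, oldest) -> assign | voices=[66 75 69 62]
Op 10: note_off(66): free voice 0 | voices=[- 75 69 62]

Answer: 89 72 83 82 60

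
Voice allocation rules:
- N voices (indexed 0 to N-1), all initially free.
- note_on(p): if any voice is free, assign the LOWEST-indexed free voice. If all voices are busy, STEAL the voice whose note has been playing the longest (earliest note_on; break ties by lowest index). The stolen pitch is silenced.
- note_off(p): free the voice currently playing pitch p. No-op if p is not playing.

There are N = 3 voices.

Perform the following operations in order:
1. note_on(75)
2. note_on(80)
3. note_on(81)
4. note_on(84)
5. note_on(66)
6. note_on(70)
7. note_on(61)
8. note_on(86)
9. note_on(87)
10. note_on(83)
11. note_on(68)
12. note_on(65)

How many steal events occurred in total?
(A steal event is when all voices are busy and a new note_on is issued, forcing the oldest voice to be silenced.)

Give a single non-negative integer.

Answer: 9

Derivation:
Op 1: note_on(75): voice 0 is free -> assigned | voices=[75 - -]
Op 2: note_on(80): voice 1 is free -> assigned | voices=[75 80 -]
Op 3: note_on(81): voice 2 is free -> assigned | voices=[75 80 81]
Op 4: note_on(84): all voices busy, STEAL voice 0 (pitch 75, oldest) -> assign | voices=[84 80 81]
Op 5: note_on(66): all voices busy, STEAL voice 1 (pitch 80, oldest) -> assign | voices=[84 66 81]
Op 6: note_on(70): all voices busy, STEAL voice 2 (pitch 81, oldest) -> assign | voices=[84 66 70]
Op 7: note_on(61): all voices busy, STEAL voice 0 (pitch 84, oldest) -> assign | voices=[61 66 70]
Op 8: note_on(86): all voices busy, STEAL voice 1 (pitch 66, oldest) -> assign | voices=[61 86 70]
Op 9: note_on(87): all voices busy, STEAL voice 2 (pitch 70, oldest) -> assign | voices=[61 86 87]
Op 10: note_on(83): all voices busy, STEAL voice 0 (pitch 61, oldest) -> assign | voices=[83 86 87]
Op 11: note_on(68): all voices busy, STEAL voice 1 (pitch 86, oldest) -> assign | voices=[83 68 87]
Op 12: note_on(65): all voices busy, STEAL voice 2 (pitch 87, oldest) -> assign | voices=[83 68 65]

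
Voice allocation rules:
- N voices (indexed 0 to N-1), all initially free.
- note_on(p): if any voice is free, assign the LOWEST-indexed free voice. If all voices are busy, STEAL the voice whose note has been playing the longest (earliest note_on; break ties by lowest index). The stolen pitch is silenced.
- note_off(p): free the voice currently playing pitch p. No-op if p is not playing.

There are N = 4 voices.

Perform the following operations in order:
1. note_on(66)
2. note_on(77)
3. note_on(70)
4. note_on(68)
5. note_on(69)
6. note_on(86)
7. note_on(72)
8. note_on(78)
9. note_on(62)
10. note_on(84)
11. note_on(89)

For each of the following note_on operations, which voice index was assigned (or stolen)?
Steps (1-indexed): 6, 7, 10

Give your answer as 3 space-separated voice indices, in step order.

Op 1: note_on(66): voice 0 is free -> assigned | voices=[66 - - -]
Op 2: note_on(77): voice 1 is free -> assigned | voices=[66 77 - -]
Op 3: note_on(70): voice 2 is free -> assigned | voices=[66 77 70 -]
Op 4: note_on(68): voice 3 is free -> assigned | voices=[66 77 70 68]
Op 5: note_on(69): all voices busy, STEAL voice 0 (pitch 66, oldest) -> assign | voices=[69 77 70 68]
Op 6: note_on(86): all voices busy, STEAL voice 1 (pitch 77, oldest) -> assign | voices=[69 86 70 68]
Op 7: note_on(72): all voices busy, STEAL voice 2 (pitch 70, oldest) -> assign | voices=[69 86 72 68]
Op 8: note_on(78): all voices busy, STEAL voice 3 (pitch 68, oldest) -> assign | voices=[69 86 72 78]
Op 9: note_on(62): all voices busy, STEAL voice 0 (pitch 69, oldest) -> assign | voices=[62 86 72 78]
Op 10: note_on(84): all voices busy, STEAL voice 1 (pitch 86, oldest) -> assign | voices=[62 84 72 78]
Op 11: note_on(89): all voices busy, STEAL voice 2 (pitch 72, oldest) -> assign | voices=[62 84 89 78]

Answer: 1 2 1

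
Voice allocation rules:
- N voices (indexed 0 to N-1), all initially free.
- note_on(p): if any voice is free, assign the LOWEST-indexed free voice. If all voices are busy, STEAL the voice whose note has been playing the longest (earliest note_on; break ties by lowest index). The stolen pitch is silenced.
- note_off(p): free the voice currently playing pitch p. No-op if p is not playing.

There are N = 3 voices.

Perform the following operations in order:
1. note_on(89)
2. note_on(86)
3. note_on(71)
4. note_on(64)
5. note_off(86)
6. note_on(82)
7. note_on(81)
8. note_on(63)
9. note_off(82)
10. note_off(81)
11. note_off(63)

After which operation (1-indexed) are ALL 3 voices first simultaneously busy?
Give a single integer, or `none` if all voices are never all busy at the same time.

Op 1: note_on(89): voice 0 is free -> assigned | voices=[89 - -]
Op 2: note_on(86): voice 1 is free -> assigned | voices=[89 86 -]
Op 3: note_on(71): voice 2 is free -> assigned | voices=[89 86 71]
Op 4: note_on(64): all voices busy, STEAL voice 0 (pitch 89, oldest) -> assign | voices=[64 86 71]
Op 5: note_off(86): free voice 1 | voices=[64 - 71]
Op 6: note_on(82): voice 1 is free -> assigned | voices=[64 82 71]
Op 7: note_on(81): all voices busy, STEAL voice 2 (pitch 71, oldest) -> assign | voices=[64 82 81]
Op 8: note_on(63): all voices busy, STEAL voice 0 (pitch 64, oldest) -> assign | voices=[63 82 81]
Op 9: note_off(82): free voice 1 | voices=[63 - 81]
Op 10: note_off(81): free voice 2 | voices=[63 - -]
Op 11: note_off(63): free voice 0 | voices=[- - -]

Answer: 3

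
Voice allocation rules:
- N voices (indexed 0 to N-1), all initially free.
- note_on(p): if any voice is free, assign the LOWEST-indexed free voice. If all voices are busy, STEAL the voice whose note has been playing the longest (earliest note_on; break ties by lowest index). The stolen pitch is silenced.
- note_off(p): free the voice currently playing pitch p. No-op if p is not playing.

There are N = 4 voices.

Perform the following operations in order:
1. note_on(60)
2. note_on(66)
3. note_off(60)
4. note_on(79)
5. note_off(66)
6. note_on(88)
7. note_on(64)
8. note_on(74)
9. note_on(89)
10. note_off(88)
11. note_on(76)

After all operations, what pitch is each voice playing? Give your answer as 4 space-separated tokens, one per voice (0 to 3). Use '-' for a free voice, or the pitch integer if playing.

Op 1: note_on(60): voice 0 is free -> assigned | voices=[60 - - -]
Op 2: note_on(66): voice 1 is free -> assigned | voices=[60 66 - -]
Op 3: note_off(60): free voice 0 | voices=[- 66 - -]
Op 4: note_on(79): voice 0 is free -> assigned | voices=[79 66 - -]
Op 5: note_off(66): free voice 1 | voices=[79 - - -]
Op 6: note_on(88): voice 1 is free -> assigned | voices=[79 88 - -]
Op 7: note_on(64): voice 2 is free -> assigned | voices=[79 88 64 -]
Op 8: note_on(74): voice 3 is free -> assigned | voices=[79 88 64 74]
Op 9: note_on(89): all voices busy, STEAL voice 0 (pitch 79, oldest) -> assign | voices=[89 88 64 74]
Op 10: note_off(88): free voice 1 | voices=[89 - 64 74]
Op 11: note_on(76): voice 1 is free -> assigned | voices=[89 76 64 74]

Answer: 89 76 64 74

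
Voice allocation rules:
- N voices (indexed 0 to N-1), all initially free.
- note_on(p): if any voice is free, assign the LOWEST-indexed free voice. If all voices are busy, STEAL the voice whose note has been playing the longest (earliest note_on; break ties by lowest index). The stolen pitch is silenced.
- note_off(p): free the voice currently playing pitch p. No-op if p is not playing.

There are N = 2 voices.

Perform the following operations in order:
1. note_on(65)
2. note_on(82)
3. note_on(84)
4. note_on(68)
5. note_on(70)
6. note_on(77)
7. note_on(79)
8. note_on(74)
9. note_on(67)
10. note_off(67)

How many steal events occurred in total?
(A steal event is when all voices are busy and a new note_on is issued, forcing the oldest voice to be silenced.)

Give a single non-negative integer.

Answer: 7

Derivation:
Op 1: note_on(65): voice 0 is free -> assigned | voices=[65 -]
Op 2: note_on(82): voice 1 is free -> assigned | voices=[65 82]
Op 3: note_on(84): all voices busy, STEAL voice 0 (pitch 65, oldest) -> assign | voices=[84 82]
Op 4: note_on(68): all voices busy, STEAL voice 1 (pitch 82, oldest) -> assign | voices=[84 68]
Op 5: note_on(70): all voices busy, STEAL voice 0 (pitch 84, oldest) -> assign | voices=[70 68]
Op 6: note_on(77): all voices busy, STEAL voice 1 (pitch 68, oldest) -> assign | voices=[70 77]
Op 7: note_on(79): all voices busy, STEAL voice 0 (pitch 70, oldest) -> assign | voices=[79 77]
Op 8: note_on(74): all voices busy, STEAL voice 1 (pitch 77, oldest) -> assign | voices=[79 74]
Op 9: note_on(67): all voices busy, STEAL voice 0 (pitch 79, oldest) -> assign | voices=[67 74]
Op 10: note_off(67): free voice 0 | voices=[- 74]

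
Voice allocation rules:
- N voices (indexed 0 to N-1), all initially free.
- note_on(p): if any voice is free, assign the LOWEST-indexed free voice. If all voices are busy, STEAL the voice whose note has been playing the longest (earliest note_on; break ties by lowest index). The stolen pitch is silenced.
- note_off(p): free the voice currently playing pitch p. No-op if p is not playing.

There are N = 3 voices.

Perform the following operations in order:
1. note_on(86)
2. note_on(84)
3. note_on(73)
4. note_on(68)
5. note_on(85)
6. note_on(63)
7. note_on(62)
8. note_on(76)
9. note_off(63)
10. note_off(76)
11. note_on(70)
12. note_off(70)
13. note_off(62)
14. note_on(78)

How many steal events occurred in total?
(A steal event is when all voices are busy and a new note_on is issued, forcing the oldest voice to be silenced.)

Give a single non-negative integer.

Answer: 5

Derivation:
Op 1: note_on(86): voice 0 is free -> assigned | voices=[86 - -]
Op 2: note_on(84): voice 1 is free -> assigned | voices=[86 84 -]
Op 3: note_on(73): voice 2 is free -> assigned | voices=[86 84 73]
Op 4: note_on(68): all voices busy, STEAL voice 0 (pitch 86, oldest) -> assign | voices=[68 84 73]
Op 5: note_on(85): all voices busy, STEAL voice 1 (pitch 84, oldest) -> assign | voices=[68 85 73]
Op 6: note_on(63): all voices busy, STEAL voice 2 (pitch 73, oldest) -> assign | voices=[68 85 63]
Op 7: note_on(62): all voices busy, STEAL voice 0 (pitch 68, oldest) -> assign | voices=[62 85 63]
Op 8: note_on(76): all voices busy, STEAL voice 1 (pitch 85, oldest) -> assign | voices=[62 76 63]
Op 9: note_off(63): free voice 2 | voices=[62 76 -]
Op 10: note_off(76): free voice 1 | voices=[62 - -]
Op 11: note_on(70): voice 1 is free -> assigned | voices=[62 70 -]
Op 12: note_off(70): free voice 1 | voices=[62 - -]
Op 13: note_off(62): free voice 0 | voices=[- - -]
Op 14: note_on(78): voice 0 is free -> assigned | voices=[78 - -]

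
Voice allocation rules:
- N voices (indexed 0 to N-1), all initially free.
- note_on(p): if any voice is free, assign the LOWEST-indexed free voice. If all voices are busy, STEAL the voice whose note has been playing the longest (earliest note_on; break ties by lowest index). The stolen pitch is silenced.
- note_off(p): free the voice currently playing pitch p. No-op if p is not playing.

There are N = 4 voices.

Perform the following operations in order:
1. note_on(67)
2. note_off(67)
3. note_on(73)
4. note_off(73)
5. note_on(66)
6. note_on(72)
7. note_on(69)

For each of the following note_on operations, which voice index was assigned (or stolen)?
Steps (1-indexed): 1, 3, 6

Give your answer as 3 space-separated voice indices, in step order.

Answer: 0 0 1

Derivation:
Op 1: note_on(67): voice 0 is free -> assigned | voices=[67 - - -]
Op 2: note_off(67): free voice 0 | voices=[- - - -]
Op 3: note_on(73): voice 0 is free -> assigned | voices=[73 - - -]
Op 4: note_off(73): free voice 0 | voices=[- - - -]
Op 5: note_on(66): voice 0 is free -> assigned | voices=[66 - - -]
Op 6: note_on(72): voice 1 is free -> assigned | voices=[66 72 - -]
Op 7: note_on(69): voice 2 is free -> assigned | voices=[66 72 69 -]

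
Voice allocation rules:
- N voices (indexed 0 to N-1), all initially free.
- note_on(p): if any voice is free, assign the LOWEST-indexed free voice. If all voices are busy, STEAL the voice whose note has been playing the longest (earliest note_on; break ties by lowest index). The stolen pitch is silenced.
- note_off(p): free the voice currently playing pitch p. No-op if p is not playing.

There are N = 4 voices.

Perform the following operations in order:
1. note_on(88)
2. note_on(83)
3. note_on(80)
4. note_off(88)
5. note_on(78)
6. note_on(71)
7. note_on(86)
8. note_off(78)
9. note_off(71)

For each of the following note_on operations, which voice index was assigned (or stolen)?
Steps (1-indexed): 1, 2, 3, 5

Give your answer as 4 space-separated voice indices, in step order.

Answer: 0 1 2 0

Derivation:
Op 1: note_on(88): voice 0 is free -> assigned | voices=[88 - - -]
Op 2: note_on(83): voice 1 is free -> assigned | voices=[88 83 - -]
Op 3: note_on(80): voice 2 is free -> assigned | voices=[88 83 80 -]
Op 4: note_off(88): free voice 0 | voices=[- 83 80 -]
Op 5: note_on(78): voice 0 is free -> assigned | voices=[78 83 80 -]
Op 6: note_on(71): voice 3 is free -> assigned | voices=[78 83 80 71]
Op 7: note_on(86): all voices busy, STEAL voice 1 (pitch 83, oldest) -> assign | voices=[78 86 80 71]
Op 8: note_off(78): free voice 0 | voices=[- 86 80 71]
Op 9: note_off(71): free voice 3 | voices=[- 86 80 -]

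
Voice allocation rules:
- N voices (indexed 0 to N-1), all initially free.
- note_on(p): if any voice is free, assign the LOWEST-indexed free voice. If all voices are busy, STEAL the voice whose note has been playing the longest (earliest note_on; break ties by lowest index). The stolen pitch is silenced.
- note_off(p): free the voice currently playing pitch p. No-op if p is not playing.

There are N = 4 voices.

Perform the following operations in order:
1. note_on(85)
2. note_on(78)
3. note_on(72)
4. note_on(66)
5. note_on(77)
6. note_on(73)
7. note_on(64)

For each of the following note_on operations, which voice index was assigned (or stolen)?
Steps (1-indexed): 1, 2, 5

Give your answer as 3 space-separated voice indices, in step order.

Op 1: note_on(85): voice 0 is free -> assigned | voices=[85 - - -]
Op 2: note_on(78): voice 1 is free -> assigned | voices=[85 78 - -]
Op 3: note_on(72): voice 2 is free -> assigned | voices=[85 78 72 -]
Op 4: note_on(66): voice 3 is free -> assigned | voices=[85 78 72 66]
Op 5: note_on(77): all voices busy, STEAL voice 0 (pitch 85, oldest) -> assign | voices=[77 78 72 66]
Op 6: note_on(73): all voices busy, STEAL voice 1 (pitch 78, oldest) -> assign | voices=[77 73 72 66]
Op 7: note_on(64): all voices busy, STEAL voice 2 (pitch 72, oldest) -> assign | voices=[77 73 64 66]

Answer: 0 1 0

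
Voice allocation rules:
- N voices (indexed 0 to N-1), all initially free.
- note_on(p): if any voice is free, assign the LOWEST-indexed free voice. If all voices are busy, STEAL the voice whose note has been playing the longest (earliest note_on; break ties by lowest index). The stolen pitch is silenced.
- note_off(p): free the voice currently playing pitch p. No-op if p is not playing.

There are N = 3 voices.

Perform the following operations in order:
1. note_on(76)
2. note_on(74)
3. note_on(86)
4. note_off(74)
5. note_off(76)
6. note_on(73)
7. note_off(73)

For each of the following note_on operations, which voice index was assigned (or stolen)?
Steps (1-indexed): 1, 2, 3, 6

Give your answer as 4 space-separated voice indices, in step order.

Op 1: note_on(76): voice 0 is free -> assigned | voices=[76 - -]
Op 2: note_on(74): voice 1 is free -> assigned | voices=[76 74 -]
Op 3: note_on(86): voice 2 is free -> assigned | voices=[76 74 86]
Op 4: note_off(74): free voice 1 | voices=[76 - 86]
Op 5: note_off(76): free voice 0 | voices=[- - 86]
Op 6: note_on(73): voice 0 is free -> assigned | voices=[73 - 86]
Op 7: note_off(73): free voice 0 | voices=[- - 86]

Answer: 0 1 2 0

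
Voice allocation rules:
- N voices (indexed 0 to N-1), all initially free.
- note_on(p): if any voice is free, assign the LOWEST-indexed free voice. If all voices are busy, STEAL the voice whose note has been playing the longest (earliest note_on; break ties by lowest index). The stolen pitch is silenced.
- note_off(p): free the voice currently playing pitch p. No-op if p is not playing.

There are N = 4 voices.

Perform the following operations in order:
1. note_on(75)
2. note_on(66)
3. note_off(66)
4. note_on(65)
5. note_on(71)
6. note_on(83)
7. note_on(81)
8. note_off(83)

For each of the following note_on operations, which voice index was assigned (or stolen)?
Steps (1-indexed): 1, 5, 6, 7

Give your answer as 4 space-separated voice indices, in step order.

Answer: 0 2 3 0

Derivation:
Op 1: note_on(75): voice 0 is free -> assigned | voices=[75 - - -]
Op 2: note_on(66): voice 1 is free -> assigned | voices=[75 66 - -]
Op 3: note_off(66): free voice 1 | voices=[75 - - -]
Op 4: note_on(65): voice 1 is free -> assigned | voices=[75 65 - -]
Op 5: note_on(71): voice 2 is free -> assigned | voices=[75 65 71 -]
Op 6: note_on(83): voice 3 is free -> assigned | voices=[75 65 71 83]
Op 7: note_on(81): all voices busy, STEAL voice 0 (pitch 75, oldest) -> assign | voices=[81 65 71 83]
Op 8: note_off(83): free voice 3 | voices=[81 65 71 -]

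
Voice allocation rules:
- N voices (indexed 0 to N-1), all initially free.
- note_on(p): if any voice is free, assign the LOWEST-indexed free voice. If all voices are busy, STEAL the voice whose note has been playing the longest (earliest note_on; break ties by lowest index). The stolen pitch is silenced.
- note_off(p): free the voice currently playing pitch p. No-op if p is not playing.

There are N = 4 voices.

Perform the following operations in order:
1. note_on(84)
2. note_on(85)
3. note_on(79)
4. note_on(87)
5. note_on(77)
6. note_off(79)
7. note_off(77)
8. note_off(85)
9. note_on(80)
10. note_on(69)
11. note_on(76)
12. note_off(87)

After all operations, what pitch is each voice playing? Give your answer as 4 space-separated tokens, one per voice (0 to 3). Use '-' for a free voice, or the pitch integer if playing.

Op 1: note_on(84): voice 0 is free -> assigned | voices=[84 - - -]
Op 2: note_on(85): voice 1 is free -> assigned | voices=[84 85 - -]
Op 3: note_on(79): voice 2 is free -> assigned | voices=[84 85 79 -]
Op 4: note_on(87): voice 3 is free -> assigned | voices=[84 85 79 87]
Op 5: note_on(77): all voices busy, STEAL voice 0 (pitch 84, oldest) -> assign | voices=[77 85 79 87]
Op 6: note_off(79): free voice 2 | voices=[77 85 - 87]
Op 7: note_off(77): free voice 0 | voices=[- 85 - 87]
Op 8: note_off(85): free voice 1 | voices=[- - - 87]
Op 9: note_on(80): voice 0 is free -> assigned | voices=[80 - - 87]
Op 10: note_on(69): voice 1 is free -> assigned | voices=[80 69 - 87]
Op 11: note_on(76): voice 2 is free -> assigned | voices=[80 69 76 87]
Op 12: note_off(87): free voice 3 | voices=[80 69 76 -]

Answer: 80 69 76 -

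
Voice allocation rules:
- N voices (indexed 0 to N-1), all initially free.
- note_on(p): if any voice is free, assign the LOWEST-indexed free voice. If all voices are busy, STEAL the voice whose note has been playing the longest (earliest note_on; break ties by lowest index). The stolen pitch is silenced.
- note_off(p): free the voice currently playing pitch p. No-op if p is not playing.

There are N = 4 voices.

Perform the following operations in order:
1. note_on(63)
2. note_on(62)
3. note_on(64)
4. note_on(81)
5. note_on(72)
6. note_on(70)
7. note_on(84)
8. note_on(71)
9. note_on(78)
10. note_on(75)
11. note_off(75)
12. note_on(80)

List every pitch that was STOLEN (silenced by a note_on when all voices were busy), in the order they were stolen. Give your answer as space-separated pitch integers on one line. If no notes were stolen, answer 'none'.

Answer: 63 62 64 81 72 70

Derivation:
Op 1: note_on(63): voice 0 is free -> assigned | voices=[63 - - -]
Op 2: note_on(62): voice 1 is free -> assigned | voices=[63 62 - -]
Op 3: note_on(64): voice 2 is free -> assigned | voices=[63 62 64 -]
Op 4: note_on(81): voice 3 is free -> assigned | voices=[63 62 64 81]
Op 5: note_on(72): all voices busy, STEAL voice 0 (pitch 63, oldest) -> assign | voices=[72 62 64 81]
Op 6: note_on(70): all voices busy, STEAL voice 1 (pitch 62, oldest) -> assign | voices=[72 70 64 81]
Op 7: note_on(84): all voices busy, STEAL voice 2 (pitch 64, oldest) -> assign | voices=[72 70 84 81]
Op 8: note_on(71): all voices busy, STEAL voice 3 (pitch 81, oldest) -> assign | voices=[72 70 84 71]
Op 9: note_on(78): all voices busy, STEAL voice 0 (pitch 72, oldest) -> assign | voices=[78 70 84 71]
Op 10: note_on(75): all voices busy, STEAL voice 1 (pitch 70, oldest) -> assign | voices=[78 75 84 71]
Op 11: note_off(75): free voice 1 | voices=[78 - 84 71]
Op 12: note_on(80): voice 1 is free -> assigned | voices=[78 80 84 71]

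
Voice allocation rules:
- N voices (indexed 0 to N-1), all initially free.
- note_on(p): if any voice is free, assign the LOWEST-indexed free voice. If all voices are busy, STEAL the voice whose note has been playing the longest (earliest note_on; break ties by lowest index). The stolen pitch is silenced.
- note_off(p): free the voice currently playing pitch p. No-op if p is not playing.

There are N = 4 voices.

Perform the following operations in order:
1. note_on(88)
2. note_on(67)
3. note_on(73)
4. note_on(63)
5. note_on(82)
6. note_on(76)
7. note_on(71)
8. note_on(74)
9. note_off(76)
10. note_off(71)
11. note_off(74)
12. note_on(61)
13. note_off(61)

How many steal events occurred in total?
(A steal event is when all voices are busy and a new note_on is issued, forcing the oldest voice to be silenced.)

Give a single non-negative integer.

Op 1: note_on(88): voice 0 is free -> assigned | voices=[88 - - -]
Op 2: note_on(67): voice 1 is free -> assigned | voices=[88 67 - -]
Op 3: note_on(73): voice 2 is free -> assigned | voices=[88 67 73 -]
Op 4: note_on(63): voice 3 is free -> assigned | voices=[88 67 73 63]
Op 5: note_on(82): all voices busy, STEAL voice 0 (pitch 88, oldest) -> assign | voices=[82 67 73 63]
Op 6: note_on(76): all voices busy, STEAL voice 1 (pitch 67, oldest) -> assign | voices=[82 76 73 63]
Op 7: note_on(71): all voices busy, STEAL voice 2 (pitch 73, oldest) -> assign | voices=[82 76 71 63]
Op 8: note_on(74): all voices busy, STEAL voice 3 (pitch 63, oldest) -> assign | voices=[82 76 71 74]
Op 9: note_off(76): free voice 1 | voices=[82 - 71 74]
Op 10: note_off(71): free voice 2 | voices=[82 - - 74]
Op 11: note_off(74): free voice 3 | voices=[82 - - -]
Op 12: note_on(61): voice 1 is free -> assigned | voices=[82 61 - -]
Op 13: note_off(61): free voice 1 | voices=[82 - - -]

Answer: 4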